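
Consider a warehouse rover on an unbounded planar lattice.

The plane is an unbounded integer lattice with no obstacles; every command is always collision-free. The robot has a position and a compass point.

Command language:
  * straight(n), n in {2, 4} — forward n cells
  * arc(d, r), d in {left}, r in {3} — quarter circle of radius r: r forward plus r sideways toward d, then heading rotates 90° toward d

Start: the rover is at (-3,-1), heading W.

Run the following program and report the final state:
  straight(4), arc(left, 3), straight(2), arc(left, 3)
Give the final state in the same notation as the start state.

start: at (-3,-1), heading W
1. straight(4) → at (-7,-1), heading W
2. arc(left, 3) → at (-10,-4), heading S
3. straight(2) → at (-10,-6), heading S
4. arc(left, 3) → at (-7,-9), heading E

at (-7,-9), heading E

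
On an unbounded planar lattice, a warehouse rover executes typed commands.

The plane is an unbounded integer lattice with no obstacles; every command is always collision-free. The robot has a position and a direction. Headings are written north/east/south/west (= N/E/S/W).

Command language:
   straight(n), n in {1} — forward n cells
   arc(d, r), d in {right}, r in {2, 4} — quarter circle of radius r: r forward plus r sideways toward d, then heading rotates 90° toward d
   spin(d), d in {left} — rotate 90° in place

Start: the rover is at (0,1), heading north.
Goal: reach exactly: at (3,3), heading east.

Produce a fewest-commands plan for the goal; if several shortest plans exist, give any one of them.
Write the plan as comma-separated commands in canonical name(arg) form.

arc(right, 2), straight(1)

start: at (0,1), heading north
step 1 (arc(right, 2)): at (2,3), heading east
step 2 (straight(1)): at (3,3), heading east
minimal: 2 command(s), checked below 2.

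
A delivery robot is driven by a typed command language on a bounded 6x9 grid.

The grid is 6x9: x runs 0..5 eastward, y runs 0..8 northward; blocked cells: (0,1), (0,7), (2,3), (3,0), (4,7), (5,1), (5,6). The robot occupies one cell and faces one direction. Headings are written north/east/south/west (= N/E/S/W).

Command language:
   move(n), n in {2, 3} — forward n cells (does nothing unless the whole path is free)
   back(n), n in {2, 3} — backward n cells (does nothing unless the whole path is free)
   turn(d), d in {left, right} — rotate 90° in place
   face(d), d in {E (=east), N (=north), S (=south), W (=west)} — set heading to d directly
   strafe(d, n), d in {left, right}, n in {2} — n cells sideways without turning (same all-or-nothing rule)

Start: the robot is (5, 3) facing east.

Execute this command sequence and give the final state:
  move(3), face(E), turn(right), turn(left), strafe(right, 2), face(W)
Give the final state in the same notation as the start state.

(5, 3) facing west

begin: (5, 3) facing east
1. move(3) → (5, 3) facing east
2. face(E) → (5, 3) facing east
3. turn(right) → (5, 3) facing south
4. turn(left) → (5, 3) facing east
5. strafe(right, 2) → (5, 3) facing east
6. face(W) → (5, 3) facing west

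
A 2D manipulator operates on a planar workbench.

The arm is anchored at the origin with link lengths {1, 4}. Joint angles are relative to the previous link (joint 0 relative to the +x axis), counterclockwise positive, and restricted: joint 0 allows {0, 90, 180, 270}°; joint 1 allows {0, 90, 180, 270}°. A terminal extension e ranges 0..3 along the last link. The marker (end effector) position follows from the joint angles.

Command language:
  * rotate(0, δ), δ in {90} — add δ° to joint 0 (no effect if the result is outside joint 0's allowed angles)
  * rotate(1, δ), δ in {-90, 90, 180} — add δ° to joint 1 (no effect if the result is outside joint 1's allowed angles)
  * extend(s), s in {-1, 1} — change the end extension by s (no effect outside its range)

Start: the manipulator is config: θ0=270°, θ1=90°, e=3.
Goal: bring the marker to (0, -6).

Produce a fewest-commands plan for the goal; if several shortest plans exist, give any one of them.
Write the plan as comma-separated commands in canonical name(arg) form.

rotate(1, -90), extend(-1), extend(-1)

initial: config: θ0=270°, θ1=90°, e=3
1. rotate(1, -90) → config: θ0=270°, θ1=0°, e=3
2. extend(-1) → config: θ0=270°, θ1=0°, e=2
3. extend(-1) → config: θ0=270°, θ1=0°, e=1
no 2-step plan works, so 3 is optimal.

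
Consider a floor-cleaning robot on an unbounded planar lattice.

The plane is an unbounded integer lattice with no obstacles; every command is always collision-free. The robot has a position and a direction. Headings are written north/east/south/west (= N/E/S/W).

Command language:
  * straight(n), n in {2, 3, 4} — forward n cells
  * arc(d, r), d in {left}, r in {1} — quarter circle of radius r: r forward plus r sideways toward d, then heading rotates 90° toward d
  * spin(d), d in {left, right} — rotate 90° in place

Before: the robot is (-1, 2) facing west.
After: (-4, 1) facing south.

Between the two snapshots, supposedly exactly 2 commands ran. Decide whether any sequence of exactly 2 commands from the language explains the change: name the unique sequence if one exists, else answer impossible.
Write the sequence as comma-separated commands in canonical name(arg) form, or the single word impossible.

key: cell and facing (now S) both changed — the 2 commands mix motion and turning
initial: (-1, 2) facing west
[1] after straight(2): (-3, 2) facing west
[2] after arc(left, 1): (-4, 1) facing south
all 36 alternatives checked — unique.

straight(2), arc(left, 1)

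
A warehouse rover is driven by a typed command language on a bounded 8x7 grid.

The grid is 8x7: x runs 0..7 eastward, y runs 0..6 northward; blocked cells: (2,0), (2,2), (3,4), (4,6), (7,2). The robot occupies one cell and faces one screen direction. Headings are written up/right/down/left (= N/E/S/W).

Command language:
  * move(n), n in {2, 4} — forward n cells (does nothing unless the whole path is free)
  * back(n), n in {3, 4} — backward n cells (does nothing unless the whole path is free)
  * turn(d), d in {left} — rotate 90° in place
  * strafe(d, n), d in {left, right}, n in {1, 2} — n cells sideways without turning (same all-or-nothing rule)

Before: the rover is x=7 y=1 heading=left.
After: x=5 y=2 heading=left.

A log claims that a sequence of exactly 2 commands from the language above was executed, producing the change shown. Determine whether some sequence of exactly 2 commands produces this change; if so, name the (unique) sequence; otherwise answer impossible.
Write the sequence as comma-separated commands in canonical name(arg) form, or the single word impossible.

move(2), strafe(right, 1)

key: running strafe(right, 1) before move(2) would end elsewhere — order is forced
start: x=7 y=1 heading=left
step 1 (move(2)): x=5 y=1 heading=left
step 2 (strafe(right, 1)): x=5 y=2 heading=left
no rival 2-sequence matches.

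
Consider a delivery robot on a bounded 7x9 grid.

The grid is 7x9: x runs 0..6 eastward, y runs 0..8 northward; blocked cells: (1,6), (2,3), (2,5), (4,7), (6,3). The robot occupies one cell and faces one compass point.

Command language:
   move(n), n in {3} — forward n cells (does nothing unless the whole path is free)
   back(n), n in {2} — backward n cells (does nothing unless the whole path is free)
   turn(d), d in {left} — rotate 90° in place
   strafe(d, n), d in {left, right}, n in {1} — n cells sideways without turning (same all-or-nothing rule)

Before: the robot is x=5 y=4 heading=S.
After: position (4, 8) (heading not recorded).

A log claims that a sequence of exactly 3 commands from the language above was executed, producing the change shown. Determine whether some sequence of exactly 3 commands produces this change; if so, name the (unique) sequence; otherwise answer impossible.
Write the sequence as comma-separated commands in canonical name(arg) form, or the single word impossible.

key: running strafe(right, 1) before back(2) would end elsewhere — order is forced
from: x=5 y=4 heading=S
t=1 back(2) ⇒ x=5 y=6 heading=S
t=2 back(2) ⇒ x=5 y=8 heading=S
t=3 strafe(right, 1) ⇒ x=4 y=8 heading=S
no other 3-command option fits: unique.

back(2), back(2), strafe(right, 1)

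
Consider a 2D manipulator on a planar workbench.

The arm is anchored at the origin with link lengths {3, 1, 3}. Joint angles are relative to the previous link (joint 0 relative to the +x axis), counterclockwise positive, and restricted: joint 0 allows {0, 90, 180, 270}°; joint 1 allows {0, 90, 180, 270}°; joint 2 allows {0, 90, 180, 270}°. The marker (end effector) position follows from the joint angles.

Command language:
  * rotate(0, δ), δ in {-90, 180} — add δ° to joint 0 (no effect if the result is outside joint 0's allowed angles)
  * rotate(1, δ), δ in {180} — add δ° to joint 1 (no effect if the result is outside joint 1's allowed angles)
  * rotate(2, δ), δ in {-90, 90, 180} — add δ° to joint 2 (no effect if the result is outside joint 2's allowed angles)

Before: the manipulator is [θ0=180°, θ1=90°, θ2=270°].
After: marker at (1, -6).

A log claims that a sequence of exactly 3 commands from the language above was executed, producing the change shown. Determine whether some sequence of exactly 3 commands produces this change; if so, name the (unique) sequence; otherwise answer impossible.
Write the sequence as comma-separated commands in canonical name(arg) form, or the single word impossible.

rotate(0, -90), rotate(0, -90), rotate(0, -90)

from: [θ0=180°, θ1=90°, θ2=270°]
[1] after rotate(0, -90): [θ0=90°, θ1=90°, θ2=270°]
[2] after rotate(0, -90): [θ0=0°, θ1=90°, θ2=270°]
[3] after rotate(0, -90): [θ0=270°, θ1=90°, θ2=270°]
no rival 3-sequence matches.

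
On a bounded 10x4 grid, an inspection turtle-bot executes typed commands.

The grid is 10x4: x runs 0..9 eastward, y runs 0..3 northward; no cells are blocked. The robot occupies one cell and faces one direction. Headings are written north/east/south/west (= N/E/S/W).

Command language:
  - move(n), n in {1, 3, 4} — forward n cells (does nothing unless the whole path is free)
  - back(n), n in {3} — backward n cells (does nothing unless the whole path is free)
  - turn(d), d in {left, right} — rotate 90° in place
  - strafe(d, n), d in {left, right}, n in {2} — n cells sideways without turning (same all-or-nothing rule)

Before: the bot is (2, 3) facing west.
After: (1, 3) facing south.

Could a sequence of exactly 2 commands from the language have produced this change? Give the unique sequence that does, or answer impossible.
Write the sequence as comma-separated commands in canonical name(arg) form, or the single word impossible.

move(1), turn(left)

key: position moved to (1,3) AND the heading swung to S — translation plus rotation needed
initial: (2, 3) facing west
step 1 (move(1)): (1, 3) facing west
step 2 (turn(left)): (1, 3) facing south
all 64 alternatives checked — unique.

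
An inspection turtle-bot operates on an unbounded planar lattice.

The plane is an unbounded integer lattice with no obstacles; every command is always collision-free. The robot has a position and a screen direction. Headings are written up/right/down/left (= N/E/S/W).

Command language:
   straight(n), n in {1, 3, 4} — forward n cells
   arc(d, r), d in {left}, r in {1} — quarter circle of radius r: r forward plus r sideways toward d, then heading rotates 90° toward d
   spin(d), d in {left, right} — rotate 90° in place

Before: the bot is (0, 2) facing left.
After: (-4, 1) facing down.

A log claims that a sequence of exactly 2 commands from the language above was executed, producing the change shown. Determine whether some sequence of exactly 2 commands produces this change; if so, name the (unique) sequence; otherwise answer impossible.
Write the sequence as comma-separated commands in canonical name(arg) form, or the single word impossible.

straight(3), arc(left, 1)

key: order matters: swapping straight(3) and arc(left, 1) lands elsewhere
start: (0, 2) facing left
step 1 (straight(3)): (-3, 2) facing left
step 2 (arc(left, 1)): (-4, 1) facing down
uniquely the one of 36 2-step routes that fits.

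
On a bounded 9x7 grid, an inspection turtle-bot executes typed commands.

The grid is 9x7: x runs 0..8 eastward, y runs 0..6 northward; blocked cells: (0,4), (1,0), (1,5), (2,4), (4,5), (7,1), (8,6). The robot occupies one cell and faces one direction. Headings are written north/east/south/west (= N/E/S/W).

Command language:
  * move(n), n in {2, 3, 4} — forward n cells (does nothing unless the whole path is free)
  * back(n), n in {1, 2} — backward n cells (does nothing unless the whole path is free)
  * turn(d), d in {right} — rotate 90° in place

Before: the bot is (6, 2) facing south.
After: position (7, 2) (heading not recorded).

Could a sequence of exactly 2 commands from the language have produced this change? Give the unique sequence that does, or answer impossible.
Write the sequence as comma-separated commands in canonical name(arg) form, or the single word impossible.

turn(right), back(1)

key: order matters: swapping turn(right) and back(1) lands elsewhere
begin: (6, 2) facing south
step 1 (turn(right)): (6, 2) facing west
step 2 (back(1)): (7, 2) facing west
no rival 2-sequence matches.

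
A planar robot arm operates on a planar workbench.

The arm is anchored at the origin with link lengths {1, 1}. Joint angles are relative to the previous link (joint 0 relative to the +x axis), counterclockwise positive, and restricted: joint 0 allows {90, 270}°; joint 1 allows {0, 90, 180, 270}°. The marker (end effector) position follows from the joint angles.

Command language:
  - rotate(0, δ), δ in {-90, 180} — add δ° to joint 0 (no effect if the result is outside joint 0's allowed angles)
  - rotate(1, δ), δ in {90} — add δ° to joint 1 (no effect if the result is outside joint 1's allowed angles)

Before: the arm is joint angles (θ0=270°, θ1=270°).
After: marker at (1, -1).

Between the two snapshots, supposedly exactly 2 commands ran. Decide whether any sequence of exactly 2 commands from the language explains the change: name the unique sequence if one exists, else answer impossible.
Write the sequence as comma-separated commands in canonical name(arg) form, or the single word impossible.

start: joint angles (θ0=270°, θ1=270°)
[1] after rotate(1, 90): joint angles (θ0=270°, θ1=0°)
[2] after rotate(1, 90): joint angles (θ0=270°, θ1=90°)
uniquely the one of 9 2-step routes that fits.

rotate(1, 90), rotate(1, 90)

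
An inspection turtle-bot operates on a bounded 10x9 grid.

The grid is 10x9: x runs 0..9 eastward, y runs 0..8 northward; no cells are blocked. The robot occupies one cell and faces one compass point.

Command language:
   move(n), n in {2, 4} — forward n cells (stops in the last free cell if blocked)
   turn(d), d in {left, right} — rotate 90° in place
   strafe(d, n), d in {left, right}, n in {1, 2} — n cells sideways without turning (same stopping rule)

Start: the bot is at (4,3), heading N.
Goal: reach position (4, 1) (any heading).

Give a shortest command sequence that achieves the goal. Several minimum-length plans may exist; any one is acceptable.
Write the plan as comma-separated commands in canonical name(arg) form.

turn(left), strafe(left, 2)

from: at (4,3), heading N
1. turn(left) → at (4,3), heading W
2. strafe(left, 2) → at (4,1), heading W
minimal: 2 command(s), checked below 2.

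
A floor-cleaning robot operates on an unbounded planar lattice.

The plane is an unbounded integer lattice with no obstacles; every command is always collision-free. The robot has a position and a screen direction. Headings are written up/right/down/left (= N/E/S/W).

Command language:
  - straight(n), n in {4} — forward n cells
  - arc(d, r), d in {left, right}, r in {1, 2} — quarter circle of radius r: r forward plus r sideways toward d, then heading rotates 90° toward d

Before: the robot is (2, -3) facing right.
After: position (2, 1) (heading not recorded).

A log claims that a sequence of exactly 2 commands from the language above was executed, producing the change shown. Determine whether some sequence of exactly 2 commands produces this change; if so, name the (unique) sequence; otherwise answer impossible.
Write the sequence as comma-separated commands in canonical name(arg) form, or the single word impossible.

arc(left, 2), arc(left, 2)

begin: (2, -3) facing right
step 1 (arc(left, 2)): (4, -1) facing up
step 2 (arc(left, 2)): (2, 1) facing left
no rival 2-sequence matches.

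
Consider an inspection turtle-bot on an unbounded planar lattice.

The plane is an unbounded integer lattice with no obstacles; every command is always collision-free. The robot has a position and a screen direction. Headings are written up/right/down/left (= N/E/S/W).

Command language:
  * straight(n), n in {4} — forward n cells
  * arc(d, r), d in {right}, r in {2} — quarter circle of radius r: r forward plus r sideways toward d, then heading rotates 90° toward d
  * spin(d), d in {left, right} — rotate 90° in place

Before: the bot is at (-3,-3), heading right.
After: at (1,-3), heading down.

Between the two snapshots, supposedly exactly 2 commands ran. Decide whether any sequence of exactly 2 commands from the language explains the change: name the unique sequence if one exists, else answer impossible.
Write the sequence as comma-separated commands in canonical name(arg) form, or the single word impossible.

key: position moved to (1,-3) AND the heading swung to S — translation plus rotation needed
start: at (-3,-3), heading right
1. straight(4) → at (1,-3), heading right
2. spin(right) → at (1,-3), heading down
all 16 alternatives checked — unique.

straight(4), spin(right)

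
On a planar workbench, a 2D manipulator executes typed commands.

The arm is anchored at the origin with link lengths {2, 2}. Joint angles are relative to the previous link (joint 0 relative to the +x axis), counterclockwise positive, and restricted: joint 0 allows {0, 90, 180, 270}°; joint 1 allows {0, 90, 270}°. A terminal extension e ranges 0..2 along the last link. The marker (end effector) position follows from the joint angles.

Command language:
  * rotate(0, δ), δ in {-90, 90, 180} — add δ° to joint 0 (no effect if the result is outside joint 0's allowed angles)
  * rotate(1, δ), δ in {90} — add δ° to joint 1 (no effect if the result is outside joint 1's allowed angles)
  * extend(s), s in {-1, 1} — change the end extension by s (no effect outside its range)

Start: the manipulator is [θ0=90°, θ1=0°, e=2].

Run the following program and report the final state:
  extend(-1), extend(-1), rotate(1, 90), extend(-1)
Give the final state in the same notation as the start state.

t0: [θ0=90°, θ1=0°, e=2]
t=1 extend(-1) ⇒ [θ0=90°, θ1=0°, e=1]
t=2 extend(-1) ⇒ [θ0=90°, θ1=0°, e=0]
t=3 rotate(1, 90) ⇒ [θ0=90°, θ1=90°, e=0]
t=4 extend(-1) ⇒ [θ0=90°, θ1=90°, e=0]

[θ0=90°, θ1=90°, e=0]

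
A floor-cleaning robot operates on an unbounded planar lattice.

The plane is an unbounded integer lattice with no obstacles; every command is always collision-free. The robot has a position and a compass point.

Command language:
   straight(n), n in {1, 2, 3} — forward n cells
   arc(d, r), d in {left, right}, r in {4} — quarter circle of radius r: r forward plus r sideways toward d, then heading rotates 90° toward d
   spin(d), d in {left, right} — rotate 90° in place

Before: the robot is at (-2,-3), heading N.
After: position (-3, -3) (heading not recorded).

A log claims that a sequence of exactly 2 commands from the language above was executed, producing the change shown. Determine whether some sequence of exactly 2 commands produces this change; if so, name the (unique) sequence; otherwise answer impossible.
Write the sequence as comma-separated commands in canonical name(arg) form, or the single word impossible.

spin(left), straight(1)

key: order matters: swapping spin(left) and straight(1) lands elsewhere
begin: at (-2,-3), heading N
[1] after spin(left): at (-2,-3), heading W
[2] after straight(1): at (-3,-3), heading W
all 49 alternatives checked — unique.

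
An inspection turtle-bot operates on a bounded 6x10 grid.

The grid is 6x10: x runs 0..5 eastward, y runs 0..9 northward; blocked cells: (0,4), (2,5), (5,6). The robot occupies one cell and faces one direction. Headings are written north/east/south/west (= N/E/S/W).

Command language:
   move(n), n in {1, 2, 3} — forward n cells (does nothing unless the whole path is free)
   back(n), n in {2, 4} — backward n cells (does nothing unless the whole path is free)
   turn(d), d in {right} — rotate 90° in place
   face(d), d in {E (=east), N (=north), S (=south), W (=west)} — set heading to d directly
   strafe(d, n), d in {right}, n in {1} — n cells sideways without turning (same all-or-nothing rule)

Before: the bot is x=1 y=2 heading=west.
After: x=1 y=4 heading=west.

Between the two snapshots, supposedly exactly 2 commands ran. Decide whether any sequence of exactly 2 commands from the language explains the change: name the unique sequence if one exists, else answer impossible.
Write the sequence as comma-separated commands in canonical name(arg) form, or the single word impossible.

key: heading stays W — no command in the sequence turns
start: x=1 y=2 heading=west
step 1 (strafe(right, 1)): x=1 y=3 heading=west
step 2 (strafe(right, 1)): x=1 y=4 heading=west
all 121 alternatives checked — unique.

strafe(right, 1), strafe(right, 1)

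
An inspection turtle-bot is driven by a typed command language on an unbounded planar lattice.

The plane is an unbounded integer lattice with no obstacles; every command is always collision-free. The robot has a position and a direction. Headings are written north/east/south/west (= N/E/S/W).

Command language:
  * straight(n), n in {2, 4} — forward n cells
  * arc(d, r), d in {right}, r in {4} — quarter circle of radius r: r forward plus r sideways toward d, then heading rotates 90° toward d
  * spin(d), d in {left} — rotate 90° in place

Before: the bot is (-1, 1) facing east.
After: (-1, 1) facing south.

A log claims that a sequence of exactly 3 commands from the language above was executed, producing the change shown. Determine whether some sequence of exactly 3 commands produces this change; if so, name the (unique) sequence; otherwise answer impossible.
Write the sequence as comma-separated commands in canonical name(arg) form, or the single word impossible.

key: parked at (-1,1) the whole time — nothing moves the robot
from: (-1, 1) facing east
step 1 (spin(left)): (-1, 1) facing north
step 2 (spin(left)): (-1, 1) facing west
step 3 (spin(left)): (-1, 1) facing south
no rival 3-sequence matches.

spin(left), spin(left), spin(left)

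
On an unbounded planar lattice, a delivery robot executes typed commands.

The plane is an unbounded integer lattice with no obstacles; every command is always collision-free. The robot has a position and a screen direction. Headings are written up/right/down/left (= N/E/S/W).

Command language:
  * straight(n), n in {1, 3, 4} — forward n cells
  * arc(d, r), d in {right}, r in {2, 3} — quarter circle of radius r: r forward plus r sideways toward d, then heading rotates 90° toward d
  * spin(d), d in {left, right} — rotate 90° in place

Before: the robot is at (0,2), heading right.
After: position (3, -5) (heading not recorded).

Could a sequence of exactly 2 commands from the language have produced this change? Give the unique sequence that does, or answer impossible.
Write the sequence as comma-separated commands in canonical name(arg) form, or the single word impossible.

key: order matters: swapping arc(right, 3) and straight(4) lands elsewhere
from: at (0,2), heading right
[1] after arc(right, 3): at (3,-1), heading down
[2] after straight(4): at (3,-5), heading down
uniquely the one of 49 2-step routes that fits.

arc(right, 3), straight(4)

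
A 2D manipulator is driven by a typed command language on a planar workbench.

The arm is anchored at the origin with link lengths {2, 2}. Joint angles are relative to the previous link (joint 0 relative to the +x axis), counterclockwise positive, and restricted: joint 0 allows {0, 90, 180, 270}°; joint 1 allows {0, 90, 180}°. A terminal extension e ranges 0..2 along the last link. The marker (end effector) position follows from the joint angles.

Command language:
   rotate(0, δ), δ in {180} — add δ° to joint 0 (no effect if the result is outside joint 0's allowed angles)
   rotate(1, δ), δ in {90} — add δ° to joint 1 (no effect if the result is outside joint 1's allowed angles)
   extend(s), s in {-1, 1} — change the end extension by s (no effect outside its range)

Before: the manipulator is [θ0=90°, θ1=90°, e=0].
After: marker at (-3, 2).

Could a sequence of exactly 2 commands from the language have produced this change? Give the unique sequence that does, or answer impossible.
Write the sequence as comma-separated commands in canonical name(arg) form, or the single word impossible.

key: order matters: swapping extend(-1) and extend(1) lands elsewhere
start: [θ0=90°, θ1=90°, e=0]
step 1 (extend(-1)): [θ0=90°, θ1=90°, e=0]
step 2 (extend(1)): [θ0=90°, θ1=90°, e=1]
uniquely the one of 16 2-step routes that fits.

extend(-1), extend(1)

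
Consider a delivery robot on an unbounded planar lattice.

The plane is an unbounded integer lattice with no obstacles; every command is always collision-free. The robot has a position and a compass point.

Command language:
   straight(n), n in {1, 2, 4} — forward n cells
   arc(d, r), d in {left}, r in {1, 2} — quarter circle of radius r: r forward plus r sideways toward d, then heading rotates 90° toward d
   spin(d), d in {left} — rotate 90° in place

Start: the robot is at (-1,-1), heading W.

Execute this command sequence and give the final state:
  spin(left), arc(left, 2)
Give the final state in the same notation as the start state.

at (1,-3), heading E

begin: at (-1,-1), heading W
t=1 spin(left) ⇒ at (-1,-1), heading S
t=2 arc(left, 2) ⇒ at (1,-3), heading E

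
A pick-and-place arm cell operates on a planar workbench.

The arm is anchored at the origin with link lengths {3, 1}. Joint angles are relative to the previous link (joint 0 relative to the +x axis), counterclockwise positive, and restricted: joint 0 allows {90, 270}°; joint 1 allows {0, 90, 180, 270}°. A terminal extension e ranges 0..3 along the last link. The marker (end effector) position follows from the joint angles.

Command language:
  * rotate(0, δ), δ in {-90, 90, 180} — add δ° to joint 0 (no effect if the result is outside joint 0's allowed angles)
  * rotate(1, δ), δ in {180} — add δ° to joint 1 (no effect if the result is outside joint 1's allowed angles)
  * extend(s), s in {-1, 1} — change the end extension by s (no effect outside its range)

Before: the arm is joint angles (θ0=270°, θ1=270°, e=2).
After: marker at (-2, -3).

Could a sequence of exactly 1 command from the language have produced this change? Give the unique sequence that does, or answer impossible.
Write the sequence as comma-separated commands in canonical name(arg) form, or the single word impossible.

extend(-1)

start: joint angles (θ0=270°, θ1=270°, e=2)
1. extend(-1) → joint angles (θ0=270°, θ1=270°, e=1)
uniquely the one of 6 1-step routes that fits.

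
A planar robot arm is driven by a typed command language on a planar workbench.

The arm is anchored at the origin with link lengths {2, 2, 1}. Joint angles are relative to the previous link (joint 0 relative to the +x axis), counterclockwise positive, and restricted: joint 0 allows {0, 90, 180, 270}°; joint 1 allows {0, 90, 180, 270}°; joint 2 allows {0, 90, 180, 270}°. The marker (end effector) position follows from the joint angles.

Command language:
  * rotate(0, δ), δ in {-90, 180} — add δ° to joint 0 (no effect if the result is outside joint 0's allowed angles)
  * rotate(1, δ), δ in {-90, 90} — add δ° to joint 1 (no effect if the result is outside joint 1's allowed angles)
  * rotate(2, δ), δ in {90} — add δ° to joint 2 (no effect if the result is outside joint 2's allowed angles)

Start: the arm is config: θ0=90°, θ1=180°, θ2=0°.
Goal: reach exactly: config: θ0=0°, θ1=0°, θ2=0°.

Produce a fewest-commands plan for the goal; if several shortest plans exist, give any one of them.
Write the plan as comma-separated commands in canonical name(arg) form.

rotate(1, 90), rotate(1, 90), rotate(0, -90)

initial: config: θ0=90°, θ1=180°, θ2=0°
step 1 (rotate(1, 90)): config: θ0=90°, θ1=270°, θ2=0°
step 2 (rotate(1, 90)): config: θ0=90°, θ1=0°, θ2=0°
step 3 (rotate(0, -90)): config: θ0=0°, θ1=0°, θ2=0°
nothing shorter than 3 reaches the goal.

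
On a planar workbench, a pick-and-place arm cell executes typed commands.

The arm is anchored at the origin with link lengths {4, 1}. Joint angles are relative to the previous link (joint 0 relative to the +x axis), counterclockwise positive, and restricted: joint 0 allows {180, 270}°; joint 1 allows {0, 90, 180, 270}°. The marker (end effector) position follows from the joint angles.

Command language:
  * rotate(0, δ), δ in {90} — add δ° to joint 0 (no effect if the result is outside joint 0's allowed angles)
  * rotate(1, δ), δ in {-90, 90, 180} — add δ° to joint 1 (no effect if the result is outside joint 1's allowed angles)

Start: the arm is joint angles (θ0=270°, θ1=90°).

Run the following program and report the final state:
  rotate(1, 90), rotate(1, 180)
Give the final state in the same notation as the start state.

joint angles (θ0=270°, θ1=0°)

start: joint angles (θ0=270°, θ1=90°)
[1] after rotate(1, 90): joint angles (θ0=270°, θ1=180°)
[2] after rotate(1, 180): joint angles (θ0=270°, θ1=0°)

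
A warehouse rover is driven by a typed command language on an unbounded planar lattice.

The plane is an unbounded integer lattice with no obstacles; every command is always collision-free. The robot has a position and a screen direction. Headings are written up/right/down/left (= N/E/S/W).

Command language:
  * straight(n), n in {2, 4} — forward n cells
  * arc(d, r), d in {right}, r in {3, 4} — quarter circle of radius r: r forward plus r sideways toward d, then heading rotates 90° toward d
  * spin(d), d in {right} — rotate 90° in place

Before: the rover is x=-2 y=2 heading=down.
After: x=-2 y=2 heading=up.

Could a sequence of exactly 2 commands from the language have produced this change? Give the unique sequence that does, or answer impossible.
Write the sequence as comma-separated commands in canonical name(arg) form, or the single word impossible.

spin(right), spin(right)

key: parked at (-2,2) the whole time — nothing moves the robot
initial: x=-2 y=2 heading=down
1. spin(right) → x=-2 y=2 heading=left
2. spin(right) → x=-2 y=2 heading=up
uniquely the one of 25 2-step routes that fits.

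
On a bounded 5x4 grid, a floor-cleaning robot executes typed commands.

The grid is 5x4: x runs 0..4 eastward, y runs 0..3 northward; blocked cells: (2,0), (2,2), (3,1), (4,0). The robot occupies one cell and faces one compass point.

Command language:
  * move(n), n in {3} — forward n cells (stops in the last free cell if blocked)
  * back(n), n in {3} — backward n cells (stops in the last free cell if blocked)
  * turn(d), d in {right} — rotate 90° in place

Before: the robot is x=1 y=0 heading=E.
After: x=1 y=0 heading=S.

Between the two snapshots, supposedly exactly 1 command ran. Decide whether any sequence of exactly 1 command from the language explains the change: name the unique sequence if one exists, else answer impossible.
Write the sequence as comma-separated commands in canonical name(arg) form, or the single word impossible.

key: (1,0) unchanged — the single command moves nothing
initial: x=1 y=0 heading=E
1. turn(right) → x=1 y=0 heading=S
all 3 alternatives checked — unique.

turn(right)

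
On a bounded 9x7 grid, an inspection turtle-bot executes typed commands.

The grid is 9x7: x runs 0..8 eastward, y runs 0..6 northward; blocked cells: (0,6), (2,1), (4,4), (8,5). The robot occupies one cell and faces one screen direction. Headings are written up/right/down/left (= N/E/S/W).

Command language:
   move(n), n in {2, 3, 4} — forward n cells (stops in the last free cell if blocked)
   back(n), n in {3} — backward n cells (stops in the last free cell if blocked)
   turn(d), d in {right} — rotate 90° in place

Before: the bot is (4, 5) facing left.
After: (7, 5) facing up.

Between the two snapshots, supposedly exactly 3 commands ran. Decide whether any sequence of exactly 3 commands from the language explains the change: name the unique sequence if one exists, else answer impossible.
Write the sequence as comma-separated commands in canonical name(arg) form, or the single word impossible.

key: cell and facing (now N) both changed — the 3 commands mix motion and turning
begin: (4, 5) facing left
[1] after back(3): (7, 5) facing left
[2] after back(3): (7, 5) facing left
[3] after turn(right): (7, 5) facing up
uniquely the one of 125 3-step routes that fits.

back(3), back(3), turn(right)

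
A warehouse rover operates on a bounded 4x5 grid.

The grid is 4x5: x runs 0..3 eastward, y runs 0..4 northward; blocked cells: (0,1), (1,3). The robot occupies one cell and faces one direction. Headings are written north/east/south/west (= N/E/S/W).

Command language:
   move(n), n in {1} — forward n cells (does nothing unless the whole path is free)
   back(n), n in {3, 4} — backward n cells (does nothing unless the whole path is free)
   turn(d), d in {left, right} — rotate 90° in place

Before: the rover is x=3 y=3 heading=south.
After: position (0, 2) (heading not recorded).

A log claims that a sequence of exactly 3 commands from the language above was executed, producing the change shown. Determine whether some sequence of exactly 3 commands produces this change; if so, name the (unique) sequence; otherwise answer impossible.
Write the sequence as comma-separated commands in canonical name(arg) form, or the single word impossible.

move(1), turn(left), back(3)

key: running back(3) before move(1) would end elsewhere — order is forced
start: x=3 y=3 heading=south
step 1 (move(1)): x=3 y=2 heading=south
step 2 (turn(left)): x=3 y=2 heading=east
step 3 (back(3)): x=0 y=2 heading=east
no rival 3-sequence matches.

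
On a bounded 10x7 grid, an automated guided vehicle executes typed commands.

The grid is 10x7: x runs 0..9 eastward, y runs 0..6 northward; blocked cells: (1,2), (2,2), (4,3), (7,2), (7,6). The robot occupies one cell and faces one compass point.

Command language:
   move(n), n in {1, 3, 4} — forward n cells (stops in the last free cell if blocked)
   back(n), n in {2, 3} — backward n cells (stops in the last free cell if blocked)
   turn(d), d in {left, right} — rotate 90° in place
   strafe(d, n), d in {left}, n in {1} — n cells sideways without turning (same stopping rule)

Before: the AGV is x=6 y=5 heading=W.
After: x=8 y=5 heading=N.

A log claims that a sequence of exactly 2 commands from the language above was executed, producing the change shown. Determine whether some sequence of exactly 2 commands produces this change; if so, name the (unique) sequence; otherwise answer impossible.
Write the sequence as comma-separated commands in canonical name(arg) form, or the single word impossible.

back(2), turn(right)

key: order matters: swapping back(2) and turn(right) lands elsewhere
t0: x=6 y=5 heading=W
step 1 (back(2)): x=8 y=5 heading=W
step 2 (turn(right)): x=8 y=5 heading=N
all 64 alternatives checked — unique.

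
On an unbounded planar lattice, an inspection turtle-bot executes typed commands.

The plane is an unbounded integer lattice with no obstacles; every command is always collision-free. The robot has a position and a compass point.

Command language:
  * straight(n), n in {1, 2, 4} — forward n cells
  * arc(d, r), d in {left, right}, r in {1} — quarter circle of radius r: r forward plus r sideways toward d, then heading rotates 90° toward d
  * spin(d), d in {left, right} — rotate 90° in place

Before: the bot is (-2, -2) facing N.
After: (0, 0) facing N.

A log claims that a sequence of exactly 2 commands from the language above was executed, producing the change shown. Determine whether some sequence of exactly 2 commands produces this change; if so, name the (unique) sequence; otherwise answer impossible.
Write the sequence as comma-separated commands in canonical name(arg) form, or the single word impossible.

arc(right, 1), arc(left, 1)

key: heading stays N — rotations cancel among the 2 commands
start: (-2, -2) facing N
t=1 arc(right, 1) ⇒ (-1, -1) facing E
t=2 arc(left, 1) ⇒ (0, 0) facing N
no other 2-command option fits: unique.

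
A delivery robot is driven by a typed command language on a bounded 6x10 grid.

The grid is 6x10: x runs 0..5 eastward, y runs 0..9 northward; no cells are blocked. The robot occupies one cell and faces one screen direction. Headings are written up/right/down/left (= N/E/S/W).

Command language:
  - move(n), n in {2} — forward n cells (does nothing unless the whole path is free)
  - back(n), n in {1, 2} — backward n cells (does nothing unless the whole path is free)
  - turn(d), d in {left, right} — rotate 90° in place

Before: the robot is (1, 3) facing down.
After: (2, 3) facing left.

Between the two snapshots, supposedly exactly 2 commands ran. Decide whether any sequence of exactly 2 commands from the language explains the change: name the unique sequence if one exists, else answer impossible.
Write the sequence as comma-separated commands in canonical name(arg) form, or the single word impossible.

key: position moved to (2,3) AND the heading swung to W — translation plus rotation needed
initial: (1, 3) facing down
t=1 turn(right) ⇒ (1, 3) facing left
t=2 back(1) ⇒ (2, 3) facing left
all 25 alternatives checked — unique.

turn(right), back(1)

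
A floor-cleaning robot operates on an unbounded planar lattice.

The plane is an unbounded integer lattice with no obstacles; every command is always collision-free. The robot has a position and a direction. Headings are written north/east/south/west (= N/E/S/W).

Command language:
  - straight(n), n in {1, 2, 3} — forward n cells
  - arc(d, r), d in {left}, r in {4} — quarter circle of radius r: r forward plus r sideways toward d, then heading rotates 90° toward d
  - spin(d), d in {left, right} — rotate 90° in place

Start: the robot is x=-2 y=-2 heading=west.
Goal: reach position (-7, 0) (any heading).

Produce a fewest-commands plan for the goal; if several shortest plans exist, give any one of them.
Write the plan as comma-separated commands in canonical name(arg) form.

straight(3), straight(2), spin(right), straight(2)

start: x=-2 y=-2 heading=west
step 1 (straight(3)): x=-5 y=-2 heading=west
step 2 (straight(2)): x=-7 y=-2 heading=west
step 3 (spin(right)): x=-7 y=-2 heading=north
step 4 (straight(2)): x=-7 y=0 heading=north
shorter routes all fall short; 4 is best.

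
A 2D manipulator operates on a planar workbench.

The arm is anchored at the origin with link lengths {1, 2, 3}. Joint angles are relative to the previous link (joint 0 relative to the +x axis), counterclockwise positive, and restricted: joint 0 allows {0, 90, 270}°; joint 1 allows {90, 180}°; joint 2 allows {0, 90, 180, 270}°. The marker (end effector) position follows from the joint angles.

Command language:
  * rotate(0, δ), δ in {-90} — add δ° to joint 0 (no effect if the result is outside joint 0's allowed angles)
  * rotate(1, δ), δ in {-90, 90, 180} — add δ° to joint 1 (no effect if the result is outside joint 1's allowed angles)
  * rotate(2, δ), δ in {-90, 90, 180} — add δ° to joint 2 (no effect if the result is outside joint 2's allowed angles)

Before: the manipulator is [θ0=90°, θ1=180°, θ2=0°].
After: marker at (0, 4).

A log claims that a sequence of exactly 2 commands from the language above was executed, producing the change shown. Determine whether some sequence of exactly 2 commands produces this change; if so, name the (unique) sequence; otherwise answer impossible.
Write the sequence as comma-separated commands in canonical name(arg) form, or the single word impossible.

start: [θ0=90°, θ1=180°, θ2=0°]
[1] after rotate(0, -90): [θ0=0°, θ1=180°, θ2=0°]
[2] after rotate(0, -90): [θ0=270°, θ1=180°, θ2=0°]
no rival 2-sequence matches.

rotate(0, -90), rotate(0, -90)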